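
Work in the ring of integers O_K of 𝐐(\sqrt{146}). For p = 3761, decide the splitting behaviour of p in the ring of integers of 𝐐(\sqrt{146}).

p splits

146 mod 4 = 2, hence disc K = 4·146 = 584 and O_K = ℤ[√146].
Since gcd(3761, 584) = 1 the prime 3761 does not ramify.
Compute (146/3761) via Euler: 146^((3761-1)/2) mod 3761 = 1, so (146/3761) = 1.
d is a quadratic residue mod p, hence 3761 splits in O_K.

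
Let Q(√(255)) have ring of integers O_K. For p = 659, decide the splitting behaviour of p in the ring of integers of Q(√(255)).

255 mod 4 = 3, hence disc K = 4·255 = 1020 and O_K = ℤ[√255].
disc(K) = 1020 is not divisible by 659; 659 is unramified.
Legendre symbol by Euler's criterion: (255/659) ≡ 255^329 ≡ 1 (mod 659), i.e. (255/659) = 1.
Legendre symbol 1 ⇒ 659 is split.

p splits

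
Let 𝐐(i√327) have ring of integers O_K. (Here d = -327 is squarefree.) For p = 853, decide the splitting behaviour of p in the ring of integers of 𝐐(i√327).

d = -327 ≡ 1 (mod 4), so O_K = ℤ[(1+√-327)/2] and disc(K) = d = -327.
Since gcd(853, -327) = 1 the prime 853 does not ramify.
Compute (-327/853) via Euler: 526^((853-1)/2) mod 853 = 852, so (-327/853) = -1.
Legendre symbol -1 ⇒ 853 is inert.

inert — (853) stays prime in O_K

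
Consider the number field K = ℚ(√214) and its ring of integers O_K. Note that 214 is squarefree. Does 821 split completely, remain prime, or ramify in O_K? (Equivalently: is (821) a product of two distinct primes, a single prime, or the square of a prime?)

splits completely

Since 214 ≢ 1 mod 4, the ring of integers is ℤ[√214] with discriminant 4·214 = 856.
Since gcd(821, 856) = 1 the prime 821 does not ramify.
Compute (214/821) via Euler: 214^((821-1)/2) mod 821 = 1, so (214/821) = 1.
(214/821) = 1, so 821 splits.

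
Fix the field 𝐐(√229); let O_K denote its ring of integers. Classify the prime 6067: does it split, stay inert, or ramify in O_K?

inert — (6067) stays prime in O_K

d = 229 ≡ 1 (mod 4), so O_K = ℤ[(1+√229)/2] and disc(K) = d = 229.
6067 ∤ 229, so 6067 is unramified.
Euler's criterion: 229^3033 mod 6067 = 6066. Thus (229|6067) = -1.
Legendre symbol -1 ⇒ 6067 is inert.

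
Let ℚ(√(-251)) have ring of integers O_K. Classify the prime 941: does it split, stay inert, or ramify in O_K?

Since -251 ≡ 1 mod 4, the ring of integers is ℤ[(1+√-251)/2] with discriminant -251.
Since gcd(941, -251) = 1 the prime 941 does not ramify.
Legendre symbol by Euler's criterion: (-251/941) ≡ (-251)^470 ≡ 940 (mod 941), i.e. (-251/941) = -1.
Legendre symbol -1 ⇒ 941 is inert.

p is inert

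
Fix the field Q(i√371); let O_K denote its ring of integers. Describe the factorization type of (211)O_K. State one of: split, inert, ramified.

211 splits in O_K

-371 mod 4 = 1, hence disc K = -371 and O_K = ℤ[(1+√-371)/2].
disc(K) = -371 is not divisible by 211; 211 is unramified.
(-371/211) = 51^105 mod 211 = 1, giving Legendre symbol 1.
(-371/211) = 1, so 211 splits.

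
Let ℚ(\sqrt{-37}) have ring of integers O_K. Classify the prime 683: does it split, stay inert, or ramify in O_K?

683 splits in O_K

-37 mod 4 = 3, hence disc K = 4·(-37) = -148 and O_K = ℤ[√-37].
683 ∤ -148, so 683 is unramified.
Legendre symbol by Euler's criterion: (-37/683) ≡ (-37)^341 ≡ 1 (mod 683), i.e. (-37/683) = 1.
d is a quadratic residue mod p, hence 683 splits in O_K.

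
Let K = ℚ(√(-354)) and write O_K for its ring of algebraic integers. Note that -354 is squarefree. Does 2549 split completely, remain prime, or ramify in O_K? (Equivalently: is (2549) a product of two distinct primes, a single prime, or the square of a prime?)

Since -354 ≢ 1 mod 4, the ring of integers is ℤ[√-354] with discriminant 4·(-354) = -1416.
2549 ∤ -1416, so 2549 is unramified.
(-354/2549) = 2195^1274 mod 2549 = 1, giving Legendre symbol 1.
(-354/2549) = 1, so 2549 splits.

split — (2549) = 𝔭₁𝔭₂ with 𝔭₁ ≠ 𝔭₂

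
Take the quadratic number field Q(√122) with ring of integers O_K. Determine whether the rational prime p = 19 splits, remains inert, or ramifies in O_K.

inert

Since 122 ≢ 1 mod 4, the ring of integers is ℤ[√122] with discriminant 4·122 = 488.
disc(K) = 488 is not divisible by 19; 19 is unramified.
Legendre symbol by Euler's criterion: (122/19) ≡ 122^9 ≡ 18 (mod 19), i.e. (122/19) = -1.
Legendre symbol -1 ⇒ 19 is inert.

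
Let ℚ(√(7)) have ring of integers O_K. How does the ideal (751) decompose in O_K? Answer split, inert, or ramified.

Since 7 ≢ 1 mod 4, the ring of integers is ℤ[√7] with discriminant 4·7 = 28.
Since gcd(751, 28) = 1 the prime 751 does not ramify.
Compute (7/751) via Euler: 7^((751-1)/2) mod 751 = 750, so (7/751) = -1.
d is a non-residue mod p, hence 751 remains inert in O_K.

751 remains inert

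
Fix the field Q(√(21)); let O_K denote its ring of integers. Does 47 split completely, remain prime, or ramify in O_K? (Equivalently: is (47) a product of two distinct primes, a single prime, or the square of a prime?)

Since 21 ≡ 1 mod 4, the ring of integers is ℤ[(1+√21)/2] with discriminant 21.
47 ∤ 21, so 47 is unramified.
Euler's criterion: 21^23 mod 47 = 1. Thus (21|47) = 1.
Legendre symbol 1 ⇒ 47 is split.

split — (47) = 𝔭₁𝔭₂ with 𝔭₁ ≠ 𝔭₂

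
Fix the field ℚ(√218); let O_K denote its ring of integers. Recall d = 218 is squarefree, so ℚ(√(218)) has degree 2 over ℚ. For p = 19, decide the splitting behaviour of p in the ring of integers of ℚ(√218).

d = 218 ≡ 2 (mod 4), so O_K = ℤ[√218] and disc(K) = 4d = 872.
19 ∤ 872, so 19 is unramified.
Euler's criterion: 218^9 mod 19 = 1. Thus (218|19) = 1.
(218/19) = 1, so 19 splits.

splits completely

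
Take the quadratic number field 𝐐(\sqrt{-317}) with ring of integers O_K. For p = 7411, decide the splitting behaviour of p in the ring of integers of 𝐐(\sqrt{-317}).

7411 splits in O_K

Since -317 ≢ 1 mod 4, the ring of integers is ℤ[√-317] with discriminant 4·(-317) = -1268.
Since gcd(7411, -1268) = 1 the prime 7411 does not ramify.
Compute (-317/7411) via Euler: 7094^((7411-1)/2) mod 7411 = 1, so (-317/7411) = 1.
(-317/7411) = 1, so 7411 splits.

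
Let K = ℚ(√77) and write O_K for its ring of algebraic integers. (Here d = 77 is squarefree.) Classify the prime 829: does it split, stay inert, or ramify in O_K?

Since 77 ≡ 1 mod 4, the ring of integers is ℤ[(1+√77)/2] with discriminant 77.
disc(K) = 77 is not divisible by 829; 829 is unramified.
(77/829) = 77^414 mod 829 = 828, giving Legendre symbol -1.
d is a non-residue mod p, hence 829 remains inert in O_K.

remains prime (inert)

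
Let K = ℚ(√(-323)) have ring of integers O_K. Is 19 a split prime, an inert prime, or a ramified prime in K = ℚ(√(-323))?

-323 mod 4 = 1, hence disc K = -323 and O_K = ℤ[(1+√-323)/2].
19 divides disc(K) = -323, so 19 ramifies.

19 is ramified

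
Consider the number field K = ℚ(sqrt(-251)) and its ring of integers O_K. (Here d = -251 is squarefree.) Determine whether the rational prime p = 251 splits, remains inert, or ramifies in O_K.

ramified — (251) = 𝔭²

-251 mod 4 = 1, hence disc K = -251 and O_K = ℤ[(1+√-251)/2].
disc(K) = -251 = 251·(-1), so p = 251 is ramified.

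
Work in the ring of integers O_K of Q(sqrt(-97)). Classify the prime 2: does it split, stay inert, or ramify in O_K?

Since -97 ≢ 1 mod 4, the ring of integers is ℤ[√-97] with discriminant 4·(-97) = -388.
Ramification test: 2 | -388. The prime 2 ramifies in K.

2 is ramified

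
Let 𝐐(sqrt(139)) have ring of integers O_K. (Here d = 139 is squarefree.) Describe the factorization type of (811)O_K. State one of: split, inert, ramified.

inert

Since 139 ≢ 1 mod 4, the ring of integers is ℤ[√139] with discriminant 4·139 = 556.
811 ∤ 556, so 811 is unramified.
Legendre symbol by Euler's criterion: (139/811) ≡ 139^405 ≡ 810 (mod 811), i.e. (139/811) = -1.
Legendre symbol -1 ⇒ 811 is inert.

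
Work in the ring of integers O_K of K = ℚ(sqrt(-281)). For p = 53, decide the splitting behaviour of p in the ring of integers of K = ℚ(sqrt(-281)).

p splits

-281 mod 4 = 3, hence disc K = 4·(-281) = -1124 and O_K = ℤ[√-281].
disc(K) = -1124 is not divisible by 53; 53 is unramified.
Euler's criterion: (-281)^26 mod 53 = 1. Thus (-281|53) = 1.
d is a quadratic residue mod p, hence 53 splits in O_K.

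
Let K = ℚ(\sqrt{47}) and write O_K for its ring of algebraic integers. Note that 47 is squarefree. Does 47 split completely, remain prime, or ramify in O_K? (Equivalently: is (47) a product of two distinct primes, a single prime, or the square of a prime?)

47 mod 4 = 3, hence disc K = 4·47 = 188 and O_K = ℤ[√47].
Ramification test: 47 | 188. The prime 47 ramifies in K.

ramified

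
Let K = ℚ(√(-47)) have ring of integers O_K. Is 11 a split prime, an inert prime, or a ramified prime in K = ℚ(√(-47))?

11 remains inert

d = -47 ≡ 1 (mod 4), so O_K = ℤ[(1+√-47)/2] and disc(K) = d = -47.
disc(K) = -47 is not divisible by 11; 11 is unramified.
Compute (-47/11) via Euler: 8^((11-1)/2) mod 11 = 10, so (-47/11) = -1.
d is a non-residue mod p, hence 11 remains inert in O_K.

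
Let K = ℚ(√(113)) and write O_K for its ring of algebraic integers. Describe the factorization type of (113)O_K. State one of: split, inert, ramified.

ramifies in O_K

d = 113 ≡ 1 (mod 4), so O_K = ℤ[(1+√113)/2] and disc(K) = d = 113.
113 divides disc(K) = 113, so 113 ramifies.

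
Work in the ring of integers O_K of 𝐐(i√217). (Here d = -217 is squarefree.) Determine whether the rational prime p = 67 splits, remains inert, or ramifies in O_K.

-217 mod 4 = 3, hence disc K = 4·(-217) = -868 and O_K = ℤ[√-217].
Since gcd(67, -868) = 1 the prime 67 does not ramify.
(-217/67) = 51^33 mod 67 = 66, giving Legendre symbol -1.
(-217/67) = -1, so 67 is inert.

p is inert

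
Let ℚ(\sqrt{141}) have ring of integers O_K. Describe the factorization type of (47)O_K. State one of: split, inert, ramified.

47 is ramified

141 mod 4 = 1, hence disc K = 141 and O_K = ℤ[(1+√141)/2].
Ramification test: 47 | 141. The prime 47 ramifies in K.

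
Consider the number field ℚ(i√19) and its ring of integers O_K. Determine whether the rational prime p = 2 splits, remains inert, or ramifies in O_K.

2 remains inert

d = -19 ≡ 1 (mod 4), so O_K = ℤ[(1+√-19)/2] and disc(K) = d = -19.
2 ∤ -19, so 2 is unramified.
For p = 2 with d ≡ 1 (mod 4): d mod 8 = 5, so 2 is inert.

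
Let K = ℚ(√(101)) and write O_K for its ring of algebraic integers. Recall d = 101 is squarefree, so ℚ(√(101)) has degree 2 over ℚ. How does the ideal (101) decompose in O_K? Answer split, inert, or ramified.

d = 101 ≡ 1 (mod 4), so O_K = ℤ[(1+√101)/2] and disc(K) = d = 101.
disc(K) = 101 = 101·1, so p = 101 is ramified.

p ramifies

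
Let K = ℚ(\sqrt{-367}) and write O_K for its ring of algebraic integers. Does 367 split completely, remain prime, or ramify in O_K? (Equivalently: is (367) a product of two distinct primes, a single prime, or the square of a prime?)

Since -367 ≡ 1 mod 4, the ring of integers is ℤ[(1+√-367)/2] with discriminant -367.
Ramification test: 367 | -367. The prime 367 ramifies in K.

p ramifies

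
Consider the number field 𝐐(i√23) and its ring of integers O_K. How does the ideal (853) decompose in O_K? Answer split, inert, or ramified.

d = -23 ≡ 1 (mod 4), so O_K = ℤ[(1+√-23)/2] and disc(K) = d = -23.
disc(K) = -23 is not divisible by 853; 853 is unramified.
Legendre symbol by Euler's criterion: (-23/853) ≡ (-23)^426 ≡ 1 (mod 853), i.e. (-23/853) = 1.
(-23/853) = 1, so 853 splits.

split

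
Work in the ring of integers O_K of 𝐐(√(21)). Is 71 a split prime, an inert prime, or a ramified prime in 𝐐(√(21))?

d = 21 ≡ 1 (mod 4), so O_K = ℤ[(1+√21)/2] and disc(K) = d = 21.
Since gcd(71, 21) = 1 the prime 71 does not ramify.
Legendre symbol by Euler's criterion: (21/71) ≡ 21^35 ≡ 70 (mod 71), i.e. (21/71) = -1.
d is a non-residue mod p, hence 71 remains inert in O_K.

71 remains inert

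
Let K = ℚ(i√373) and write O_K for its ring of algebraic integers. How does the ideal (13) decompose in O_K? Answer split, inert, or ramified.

d = -373 ≡ 3 (mod 4), so O_K = ℤ[√-373] and disc(K) = 4d = -1492.
Since gcd(13, -1492) = 1 the prime 13 does not ramify.
Legendre symbol by Euler's criterion: (-373/13) ≡ (-373)^6 ≡ 1 (mod 13), i.e. (-373/13) = 1.
(-373/13) = 1, so 13 splits.

splits completely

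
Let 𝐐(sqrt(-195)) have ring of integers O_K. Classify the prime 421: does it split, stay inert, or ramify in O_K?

inert

d = -195 ≡ 1 (mod 4), so O_K = ℤ[(1+√-195)/2] and disc(K) = d = -195.
421 ∤ -195, so 421 is unramified.
Euler's criterion: (-195)^210 mod 421 = 420. Thus (-195|421) = -1.
Legendre symbol -1 ⇒ 421 is inert.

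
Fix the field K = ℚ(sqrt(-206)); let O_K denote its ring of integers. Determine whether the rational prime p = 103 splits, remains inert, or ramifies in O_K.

p ramifies

Since -206 ≢ 1 mod 4, the ring of integers is ℤ[√-206] with discriminant 4·(-206) = -824.
Ramification test: 103 | -824. The prime 103 ramifies in K.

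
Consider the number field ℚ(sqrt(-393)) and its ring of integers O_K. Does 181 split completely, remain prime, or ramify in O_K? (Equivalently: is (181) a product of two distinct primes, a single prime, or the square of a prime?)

-393 mod 4 = 3, hence disc K = 4·(-393) = -1572 and O_K = ℤ[√-393].
disc(K) = -1572 is not divisible by 181; 181 is unramified.
Compute (-393/181) via Euler: 150^((181-1)/2) mod 181 = 180, so (-393/181) = -1.
Legendre symbol -1 ⇒ 181 is inert.

181 remains inert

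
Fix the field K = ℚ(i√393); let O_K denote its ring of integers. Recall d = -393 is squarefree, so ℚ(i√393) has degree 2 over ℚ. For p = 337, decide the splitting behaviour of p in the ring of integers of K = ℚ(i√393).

Since -393 ≢ 1 mod 4, the ring of integers is ℤ[√-393] with discriminant 4·(-393) = -1572.
disc(K) = -1572 is not divisible by 337; 337 is unramified.
Euler's criterion: (-393)^168 mod 337 = 1. Thus (-393|337) = 1.
d is a quadratic residue mod p, hence 337 splits in O_K.

p splits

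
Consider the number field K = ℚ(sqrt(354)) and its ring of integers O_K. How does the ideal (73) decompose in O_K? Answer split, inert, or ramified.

354 mod 4 = 2, hence disc K = 4·354 = 1416 and O_K = ℤ[√354].
Since gcd(73, 1416) = 1 the prime 73 does not ramify.
Euler's criterion: 354^36 mod 73 = 72. Thus (354|73) = -1.
Legendre symbol -1 ⇒ 73 is inert.

inert — (73) stays prime in O_K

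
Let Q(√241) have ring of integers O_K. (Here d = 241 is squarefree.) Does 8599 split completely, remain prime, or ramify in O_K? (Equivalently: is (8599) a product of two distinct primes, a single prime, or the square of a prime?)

Since 241 ≡ 1 mod 4, the ring of integers is ℤ[(1+√241)/2] with discriminant 241.
Since gcd(8599, 241) = 1 the prime 8599 does not ramify.
Compute (241/8599) via Euler: 241^((8599-1)/2) mod 8599 = 1, so (241/8599) = 1.
Legendre symbol 1 ⇒ 8599 is split.

p splits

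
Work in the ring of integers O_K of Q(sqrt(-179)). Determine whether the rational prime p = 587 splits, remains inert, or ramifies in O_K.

remains prime (inert)

Since -179 ≡ 1 mod 4, the ring of integers is ℤ[(1+√-179)/2] with discriminant -179.
disc(K) = -179 is not divisible by 587; 587 is unramified.
Euler's criterion: (-179)^293 mod 587 = 586. Thus (-179|587) = -1.
(-179/587) = -1, so 587 is inert.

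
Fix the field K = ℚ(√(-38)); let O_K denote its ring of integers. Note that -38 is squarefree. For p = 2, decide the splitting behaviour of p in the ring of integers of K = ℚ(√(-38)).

ramified — (2) = 𝔭²

d = -38 ≡ 2 (mod 4), so O_K = ℤ[√-38] and disc(K) = 4d = -152.
disc(K) = -152 = 2·(-76), so p = 2 is ramified.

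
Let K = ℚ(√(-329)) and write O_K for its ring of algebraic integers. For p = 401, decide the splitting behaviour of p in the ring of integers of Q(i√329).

d = -329 ≡ 3 (mod 4), so O_K = ℤ[√-329] and disc(K) = 4d = -1316.
disc(K) = -1316 is not divisible by 401; 401 is unramified.
Euler's criterion: (-329)^200 mod 401 = 1. Thus (-329|401) = 1.
Legendre symbol 1 ⇒ 401 is split.

401 splits in O_K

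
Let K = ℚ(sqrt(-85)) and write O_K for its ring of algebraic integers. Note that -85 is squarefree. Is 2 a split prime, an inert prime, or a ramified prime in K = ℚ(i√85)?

-85 mod 4 = 3, hence disc K = 4·(-85) = -340 and O_K = ℤ[√-85].
2 divides disc(K) = -340, so 2 ramifies.

p ramifies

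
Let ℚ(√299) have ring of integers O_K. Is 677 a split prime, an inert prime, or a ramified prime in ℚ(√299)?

299 mod 4 = 3, hence disc K = 4·299 = 1196 and O_K = ℤ[√299].
677 ∤ 1196, so 677 is unramified.
Legendre symbol by Euler's criterion: (299/677) ≡ 299^338 ≡ 676 (mod 677), i.e. (299/677) = -1.
(299/677) = -1, so 677 is inert.

remains prime (inert)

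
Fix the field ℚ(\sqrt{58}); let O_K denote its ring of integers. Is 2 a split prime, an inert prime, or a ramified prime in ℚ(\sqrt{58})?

ramifies in O_K

58 mod 4 = 2, hence disc K = 4·58 = 232 and O_K = ℤ[√58].
Ramification test: 2 | 232. The prime 2 ramifies in K.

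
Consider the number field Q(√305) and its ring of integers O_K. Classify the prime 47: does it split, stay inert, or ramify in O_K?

inert

Since 305 ≡ 1 mod 4, the ring of integers is ℤ[(1+√305)/2] with discriminant 305.
Since gcd(47, 305) = 1 the prime 47 does not ramify.
Legendre symbol by Euler's criterion: (305/47) ≡ 305^23 ≡ 46 (mod 47), i.e. (305/47) = -1.
(305/47) = -1, so 47 is inert.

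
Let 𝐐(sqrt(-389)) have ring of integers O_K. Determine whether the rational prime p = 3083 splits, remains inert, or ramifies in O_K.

split — (3083) = 𝔭₁𝔭₂ with 𝔭₁ ≠ 𝔭₂

-389 mod 4 = 3, hence disc K = 4·(-389) = -1556 and O_K = ℤ[√-389].
3083 ∤ -1556, so 3083 is unramified.
Euler's criterion: (-389)^1541 mod 3083 = 1. Thus (-389|3083) = 1.
Legendre symbol 1 ⇒ 3083 is split.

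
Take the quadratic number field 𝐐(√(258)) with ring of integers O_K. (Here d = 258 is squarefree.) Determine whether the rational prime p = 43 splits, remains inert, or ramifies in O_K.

Since 258 ≢ 1 mod 4, the ring of integers is ℤ[√258] with discriminant 4·258 = 1032.
43 divides disc(K) = 1032, so 43 ramifies.

ramifies in O_K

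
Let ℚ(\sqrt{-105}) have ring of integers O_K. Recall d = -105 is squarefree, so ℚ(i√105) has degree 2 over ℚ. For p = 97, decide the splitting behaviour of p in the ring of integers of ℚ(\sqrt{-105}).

Since -105 ≢ 1 mod 4, the ring of integers is ℤ[√-105] with discriminant 4·(-105) = -420.
Since gcd(97, -420) = 1 the prime 97 does not ramify.
(-105/97) = 89^48 mod 97 = 1, giving Legendre symbol 1.
(-105/97) = 1, so 97 splits.

split — (97) = 𝔭₁𝔭₂ with 𝔭₁ ≠ 𝔭₂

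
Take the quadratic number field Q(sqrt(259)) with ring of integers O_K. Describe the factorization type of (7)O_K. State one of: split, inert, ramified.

d = 259 ≡ 3 (mod 4), so O_K = ℤ[√259] and disc(K) = 4d = 1036.
disc(K) = 1036 = 7·148, so p = 7 is ramified.

ramifies in O_K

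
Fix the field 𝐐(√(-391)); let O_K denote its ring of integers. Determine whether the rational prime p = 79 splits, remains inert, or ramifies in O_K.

79 splits in O_K

Since -391 ≡ 1 mod 4, the ring of integers is ℤ[(1+√-391)/2] with discriminant -391.
79 ∤ -391, so 79 is unramified.
Euler's criterion: (-391)^39 mod 79 = 1. Thus (-391|79) = 1.
(-391/79) = 1, so 79 splits.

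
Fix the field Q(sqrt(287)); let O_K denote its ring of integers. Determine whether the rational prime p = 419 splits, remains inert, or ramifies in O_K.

419 splits in O_K

Since 287 ≢ 1 mod 4, the ring of integers is ℤ[√287] with discriminant 4·287 = 1148.
419 ∤ 1148, so 419 is unramified.
Euler's criterion: 287^209 mod 419 = 1. Thus (287|419) = 1.
(287/419) = 1, so 419 splits.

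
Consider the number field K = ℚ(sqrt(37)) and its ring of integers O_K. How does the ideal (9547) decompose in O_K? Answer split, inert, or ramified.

d = 37 ≡ 1 (mod 4), so O_K = ℤ[(1+√37)/2] and disc(K) = d = 37.
disc(K) = 37 is not divisible by 9547; 9547 is unramified.
Euler's criterion: 37^4773 mod 9547 = 1. Thus (37|9547) = 1.
Legendre symbol 1 ⇒ 9547 is split.

9547 splits in O_K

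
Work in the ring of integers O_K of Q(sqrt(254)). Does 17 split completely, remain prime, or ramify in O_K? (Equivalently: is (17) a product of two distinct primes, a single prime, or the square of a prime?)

254 mod 4 = 2, hence disc K = 4·254 = 1016 and O_K = ℤ[√254].
Since gcd(17, 1016) = 1 the prime 17 does not ramify.
Euler's criterion: 254^8 mod 17 = 1. Thus (254|17) = 1.
(254/17) = 1, so 17 splits.

split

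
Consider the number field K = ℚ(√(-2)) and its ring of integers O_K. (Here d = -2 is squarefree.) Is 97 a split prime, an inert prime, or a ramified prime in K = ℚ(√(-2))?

split

Since -2 ≢ 1 mod 4, the ring of integers is ℤ[√-2] with discriminant 4·(-2) = -8.
Since gcd(97, -8) = 1 the prime 97 does not ramify.
Euler's criterion: (-2)^48 mod 97 = 1. Thus (-2|97) = 1.
Legendre symbol 1 ⇒ 97 is split.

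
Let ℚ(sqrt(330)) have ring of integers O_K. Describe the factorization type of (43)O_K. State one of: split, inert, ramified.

remains prime (inert)

330 mod 4 = 2, hence disc K = 4·330 = 1320 and O_K = ℤ[√330].
Since gcd(43, 1320) = 1 the prime 43 does not ramify.
Legendre symbol by Euler's criterion: (330/43) ≡ 330^21 ≡ 42 (mod 43), i.e. (330/43) = -1.
d is a non-residue mod p, hence 43 remains inert in O_K.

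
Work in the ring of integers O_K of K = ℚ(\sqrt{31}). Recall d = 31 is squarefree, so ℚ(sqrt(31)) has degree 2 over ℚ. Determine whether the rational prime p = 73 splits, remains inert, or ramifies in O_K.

d = 31 ≡ 3 (mod 4), so O_K = ℤ[√31] and disc(K) = 4d = 124.
Since gcd(73, 124) = 1 the prime 73 does not ramify.
Legendre symbol by Euler's criterion: (31/73) ≡ 31^36 ≡ 72 (mod 73), i.e. (31/73) = -1.
d is a non-residue mod p, hence 73 remains inert in O_K.

inert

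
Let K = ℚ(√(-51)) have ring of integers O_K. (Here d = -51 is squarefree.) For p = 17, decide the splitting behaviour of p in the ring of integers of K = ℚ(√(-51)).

ramifies in O_K

d = -51 ≡ 1 (mod 4), so O_K = ℤ[(1+√-51)/2] and disc(K) = d = -51.
disc(K) = -51 = 17·(-3), so p = 17 is ramified.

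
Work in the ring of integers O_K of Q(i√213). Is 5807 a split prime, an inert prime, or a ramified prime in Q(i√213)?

5807 remains inert

d = -213 ≡ 3 (mod 4), so O_K = ℤ[√-213] and disc(K) = 4d = -852.
disc(K) = -852 is not divisible by 5807; 5807 is unramified.
Euler's criterion: (-213)^2903 mod 5807 = 5806. Thus (-213|5807) = -1.
Legendre symbol -1 ⇒ 5807 is inert.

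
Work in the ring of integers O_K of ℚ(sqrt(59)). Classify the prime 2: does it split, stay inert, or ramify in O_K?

p ramifies

Since 59 ≢ 1 mod 4, the ring of integers is ℤ[√59] with discriminant 4·59 = 236.
Ramification test: 2 | 236. The prime 2 ramifies in K.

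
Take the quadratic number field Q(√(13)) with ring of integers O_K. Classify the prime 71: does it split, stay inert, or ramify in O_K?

Since 13 ≡ 1 mod 4, the ring of integers is ℤ[(1+√13)/2] with discriminant 13.
disc(K) = 13 is not divisible by 71; 71 is unramified.
Euler's criterion: 13^35 mod 71 = 70. Thus (13|71) = -1.
Legendre symbol -1 ⇒ 71 is inert.

inert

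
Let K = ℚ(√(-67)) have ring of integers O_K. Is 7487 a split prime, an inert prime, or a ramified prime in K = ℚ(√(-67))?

-67 mod 4 = 1, hence disc K = -67 and O_K = ℤ[(1+√-67)/2].
Since gcd(7487, -67) = 1 the prime 7487 does not ramify.
(-67/7487) = 7420^3743 mod 7487 = 7486, giving Legendre symbol -1.
Legendre symbol -1 ⇒ 7487 is inert.

p is inert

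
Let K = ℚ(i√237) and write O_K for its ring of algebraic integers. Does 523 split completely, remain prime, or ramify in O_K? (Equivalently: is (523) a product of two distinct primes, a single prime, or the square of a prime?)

inert — (523) stays prime in O_K

-237 mod 4 = 3, hence disc K = 4·(-237) = -948 and O_K = ℤ[√-237].
Since gcd(523, -948) = 1 the prime 523 does not ramify.
Compute (-237/523) via Euler: 286^((523-1)/2) mod 523 = 522, so (-237/523) = -1.
Legendre symbol -1 ⇒ 523 is inert.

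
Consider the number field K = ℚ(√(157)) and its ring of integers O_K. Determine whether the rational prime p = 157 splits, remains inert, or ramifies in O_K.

Since 157 ≡ 1 mod 4, the ring of integers is ℤ[(1+√157)/2] with discriminant 157.
Ramification test: 157 | 157. The prime 157 ramifies in K.

p ramifies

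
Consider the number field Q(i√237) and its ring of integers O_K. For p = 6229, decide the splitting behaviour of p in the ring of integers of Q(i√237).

Since -237 ≢ 1 mod 4, the ring of integers is ℤ[√-237] with discriminant 4·(-237) = -948.
Since gcd(6229, -948) = 1 the prime 6229 does not ramify.
Legendre symbol by Euler's criterion: (-237/6229) ≡ (-237)^3114 ≡ 1 (mod 6229), i.e. (-237/6229) = 1.
(-237/6229) = 1, so 6229 splits.

splits completely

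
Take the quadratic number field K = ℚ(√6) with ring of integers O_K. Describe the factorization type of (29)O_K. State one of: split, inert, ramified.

Since 6 ≢ 1 mod 4, the ring of integers is ℤ[√6] with discriminant 4·6 = 24.
29 ∤ 24, so 29 is unramified.
Euler's criterion: 6^14 mod 29 = 1. Thus (6|29) = 1.
Legendre symbol 1 ⇒ 29 is split.

p splits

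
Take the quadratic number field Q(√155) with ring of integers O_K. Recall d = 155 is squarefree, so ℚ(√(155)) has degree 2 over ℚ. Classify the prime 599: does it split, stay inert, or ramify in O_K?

remains prime (inert)

Since 155 ≢ 1 mod 4, the ring of integers is ℤ[√155] with discriminant 4·155 = 620.
disc(K) = 620 is not divisible by 599; 599 is unramified.
Euler's criterion: 155^299 mod 599 = 598. Thus (155|599) = -1.
(155/599) = -1, so 599 is inert.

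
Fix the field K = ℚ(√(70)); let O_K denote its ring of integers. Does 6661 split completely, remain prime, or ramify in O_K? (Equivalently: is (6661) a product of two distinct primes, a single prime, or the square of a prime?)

p is inert

70 mod 4 = 2, hence disc K = 4·70 = 280 and O_K = ℤ[√70].
disc(K) = 280 is not divisible by 6661; 6661 is unramified.
Compute (70/6661) via Euler: 70^((6661-1)/2) mod 6661 = 6660, so (70/6661) = -1.
(70/6661) = -1, so 6661 is inert.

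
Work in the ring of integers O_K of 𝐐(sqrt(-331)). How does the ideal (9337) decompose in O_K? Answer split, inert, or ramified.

split — (9337) = 𝔭₁𝔭₂ with 𝔭₁ ≠ 𝔭₂

Since -331 ≡ 1 mod 4, the ring of integers is ℤ[(1+√-331)/2] with discriminant -331.
disc(K) = -331 is not divisible by 9337; 9337 is unramified.
Compute (-331/9337) via Euler: 9006^((9337-1)/2) mod 9337 = 1, so (-331/9337) = 1.
(-331/9337) = 1, so 9337 splits.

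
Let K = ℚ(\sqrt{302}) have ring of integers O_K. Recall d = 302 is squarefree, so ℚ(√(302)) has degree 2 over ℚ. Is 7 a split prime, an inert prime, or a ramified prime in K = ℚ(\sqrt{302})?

split — (7) = 𝔭₁𝔭₂ with 𝔭₁ ≠ 𝔭₂

d = 302 ≡ 2 (mod 4), so O_K = ℤ[√302] and disc(K) = 4d = 1208.
Since gcd(7, 1208) = 1 the prime 7 does not ramify.
(302/7) = 1^3 mod 7 = 1, giving Legendre symbol 1.
d is a quadratic residue mod p, hence 7 splits in O_K.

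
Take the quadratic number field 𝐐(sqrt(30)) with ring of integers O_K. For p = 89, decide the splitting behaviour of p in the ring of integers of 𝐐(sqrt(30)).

30 mod 4 = 2, hence disc K = 4·30 = 120 and O_K = ℤ[√30].
89 ∤ 120, so 89 is unramified.
Euler's criterion: 30^44 mod 89 = 88. Thus (30|89) = -1.
Legendre symbol -1 ⇒ 89 is inert.

p is inert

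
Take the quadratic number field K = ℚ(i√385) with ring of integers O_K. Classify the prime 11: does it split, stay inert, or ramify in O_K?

ramified

d = -385 ≡ 3 (mod 4), so O_K = ℤ[√-385] and disc(K) = 4d = -1540.
Ramification test: 11 | -1540. The prime 11 ramifies in K.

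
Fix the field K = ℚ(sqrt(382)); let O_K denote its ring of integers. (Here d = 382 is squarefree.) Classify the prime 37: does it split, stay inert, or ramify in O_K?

37 splits in O_K

Since 382 ≢ 1 mod 4, the ring of integers is ℤ[√382] with discriminant 4·382 = 1528.
37 ∤ 1528, so 37 is unramified.
Compute (382/37) via Euler: 12^((37-1)/2) mod 37 = 1, so (382/37) = 1.
(382/37) = 1, so 37 splits.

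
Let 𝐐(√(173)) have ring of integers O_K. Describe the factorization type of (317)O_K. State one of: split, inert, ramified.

317 splits in O_K

Since 173 ≡ 1 mod 4, the ring of integers is ℤ[(1+√173)/2] with discriminant 173.
disc(K) = 173 is not divisible by 317; 317 is unramified.
Euler's criterion: 173^158 mod 317 = 1. Thus (173|317) = 1.
Legendre symbol 1 ⇒ 317 is split.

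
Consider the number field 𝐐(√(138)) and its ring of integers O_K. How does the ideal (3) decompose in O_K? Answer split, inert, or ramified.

ramifies in O_K

Since 138 ≢ 1 mod 4, the ring of integers is ℤ[√138] with discriminant 4·138 = 552.
3 divides disc(K) = 552, so 3 ramifies.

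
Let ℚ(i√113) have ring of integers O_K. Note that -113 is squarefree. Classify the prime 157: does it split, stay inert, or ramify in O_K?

-113 mod 4 = 3, hence disc K = 4·(-113) = -452 and O_K = ℤ[√-113].
157 ∤ -452, so 157 is unramified.
Euler's criterion: (-113)^78 mod 157 = 1. Thus (-113|157) = 1.
d is a quadratic residue mod p, hence 157 splits in O_K.

157 splits in O_K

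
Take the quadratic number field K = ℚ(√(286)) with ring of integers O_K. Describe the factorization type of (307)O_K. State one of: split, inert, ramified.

d = 286 ≡ 2 (mod 4), so O_K = ℤ[√286] and disc(K) = 4d = 1144.
307 ∤ 1144, so 307 is unramified.
(286/307) = 286^153 mod 307 = 1, giving Legendre symbol 1.
Legendre symbol 1 ⇒ 307 is split.

307 splits in O_K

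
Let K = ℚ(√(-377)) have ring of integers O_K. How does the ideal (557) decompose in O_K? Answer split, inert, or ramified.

p is inert

d = -377 ≡ 3 (mod 4), so O_K = ℤ[√-377] and disc(K) = 4d = -1508.
557 ∤ -1508, so 557 is unramified.
Euler's criterion: (-377)^278 mod 557 = 556. Thus (-377|557) = -1.
d is a non-residue mod p, hence 557 remains inert in O_K.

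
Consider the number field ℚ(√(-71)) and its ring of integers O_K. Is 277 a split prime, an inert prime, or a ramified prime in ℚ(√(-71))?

Since -71 ≡ 1 mod 4, the ring of integers is ℤ[(1+√-71)/2] with discriminant -71.
277 ∤ -71, so 277 is unramified.
Euler's criterion: (-71)^138 mod 277 = 1. Thus (-71|277) = 1.
d is a quadratic residue mod p, hence 277 splits in O_K.

277 splits in O_K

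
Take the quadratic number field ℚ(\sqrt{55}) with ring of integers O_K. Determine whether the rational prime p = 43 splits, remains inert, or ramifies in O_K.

43 remains inert

Since 55 ≢ 1 mod 4, the ring of integers is ℤ[√55] with discriminant 4·55 = 220.
Since gcd(43, 220) = 1 the prime 43 does not ramify.
Euler's criterion: 55^21 mod 43 = 42. Thus (55|43) = -1.
Legendre symbol -1 ⇒ 43 is inert.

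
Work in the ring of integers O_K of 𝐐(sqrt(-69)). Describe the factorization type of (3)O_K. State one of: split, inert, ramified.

ramified — (3) = 𝔭²

-69 mod 4 = 3, hence disc K = 4·(-69) = -276 and O_K = ℤ[√-69].
Ramification test: 3 | -276. The prime 3 ramifies in K.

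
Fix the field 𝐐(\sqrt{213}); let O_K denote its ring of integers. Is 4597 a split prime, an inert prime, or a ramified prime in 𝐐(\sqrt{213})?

213 mod 4 = 1, hence disc K = 213 and O_K = ℤ[(1+√213)/2].
Since gcd(4597, 213) = 1 the prime 4597 does not ramify.
Compute (213/4597) via Euler: 213^((4597-1)/2) mod 4597 = 4596, so (213/4597) = -1.
Legendre symbol -1 ⇒ 4597 is inert.

4597 remains inert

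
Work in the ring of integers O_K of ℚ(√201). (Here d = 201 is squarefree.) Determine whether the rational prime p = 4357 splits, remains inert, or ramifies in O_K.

p is inert

Since 201 ≡ 1 mod 4, the ring of integers is ℤ[(1+√201)/2] with discriminant 201.
disc(K) = 201 is not divisible by 4357; 4357 is unramified.
(201/4357) = 201^2178 mod 4357 = 4356, giving Legendre symbol -1.
(201/4357) = -1, so 4357 is inert.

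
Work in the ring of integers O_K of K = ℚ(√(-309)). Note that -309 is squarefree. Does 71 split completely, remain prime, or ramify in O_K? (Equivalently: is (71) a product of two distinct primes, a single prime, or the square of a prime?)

inert

Since -309 ≢ 1 mod 4, the ring of integers is ℤ[√-309] with discriminant 4·(-309) = -1236.
71 ∤ -1236, so 71 is unramified.
Compute (-309/71) via Euler: 46^((71-1)/2) mod 71 = 70, so (-309/71) = -1.
(-309/71) = -1, so 71 is inert.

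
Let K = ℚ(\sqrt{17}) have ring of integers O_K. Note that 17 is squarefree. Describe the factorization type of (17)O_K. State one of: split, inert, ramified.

17 mod 4 = 1, hence disc K = 17 and O_K = ℤ[(1+√17)/2].
17 divides disc(K) = 17, so 17 ramifies.

ramifies in O_K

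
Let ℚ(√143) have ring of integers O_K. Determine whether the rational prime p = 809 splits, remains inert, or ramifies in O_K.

Since 143 ≢ 1 mod 4, the ring of integers is ℤ[√143] with discriminant 4·143 = 572.
809 ∤ 572, so 809 is unramified.
Euler's criterion: 143^404 mod 809 = 808. Thus (143|809) = -1.
d is a non-residue mod p, hence 809 remains inert in O_K.

p is inert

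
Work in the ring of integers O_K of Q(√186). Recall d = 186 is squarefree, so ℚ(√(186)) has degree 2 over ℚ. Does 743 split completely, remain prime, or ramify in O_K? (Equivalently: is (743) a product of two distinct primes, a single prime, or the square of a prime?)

d = 186 ≡ 2 (mod 4), so O_K = ℤ[√186] and disc(K) = 4d = 744.
Since gcd(743, 744) = 1 the prime 743 does not ramify.
(186/743) = 186^371 mod 743 = 1, giving Legendre symbol 1.
(186/743) = 1, so 743 splits.

p splits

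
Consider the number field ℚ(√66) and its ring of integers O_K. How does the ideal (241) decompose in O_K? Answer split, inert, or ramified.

d = 66 ≡ 2 (mod 4), so O_K = ℤ[√66] and disc(K) = 4d = 264.
Since gcd(241, 264) = 1 the prime 241 does not ramify.
Euler's criterion: 66^120 mod 241 = 240. Thus (66|241) = -1.
d is a non-residue mod p, hence 241 remains inert in O_K.

inert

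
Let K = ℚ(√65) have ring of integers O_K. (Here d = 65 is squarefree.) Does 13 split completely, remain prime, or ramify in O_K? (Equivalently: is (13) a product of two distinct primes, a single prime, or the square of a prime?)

d = 65 ≡ 1 (mod 4), so O_K = ℤ[(1+√65)/2] and disc(K) = d = 65.
disc(K) = 65 = 13·5, so p = 13 is ramified.

p ramifies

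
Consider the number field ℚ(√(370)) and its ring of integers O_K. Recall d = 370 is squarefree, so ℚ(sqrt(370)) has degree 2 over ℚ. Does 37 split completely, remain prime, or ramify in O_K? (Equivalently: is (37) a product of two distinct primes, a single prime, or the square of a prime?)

Since 370 ≢ 1 mod 4, the ring of integers is ℤ[√370] with discriminant 4·370 = 1480.
disc(K) = 1480 = 37·40, so p = 37 is ramified.

ramifies in O_K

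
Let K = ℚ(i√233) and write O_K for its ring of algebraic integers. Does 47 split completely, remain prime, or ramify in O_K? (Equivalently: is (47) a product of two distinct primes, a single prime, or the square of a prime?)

Since -233 ≢ 1 mod 4, the ring of integers is ℤ[√-233] with discriminant 4·(-233) = -932.
disc(K) = -932 is not divisible by 47; 47 is unramified.
Legendre symbol by Euler's criterion: (-233/47) ≡ (-233)^23 ≡ 1 (mod 47), i.e. (-233/47) = 1.
(-233/47) = 1, so 47 splits.

split — (47) = 𝔭₁𝔭₂ with 𝔭₁ ≠ 𝔭₂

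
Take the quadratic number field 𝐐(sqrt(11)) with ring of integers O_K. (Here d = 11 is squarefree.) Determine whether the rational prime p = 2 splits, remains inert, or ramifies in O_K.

ramified — (2) = 𝔭²

d = 11 ≡ 3 (mod 4), so O_K = ℤ[√11] and disc(K) = 4d = 44.
disc(K) = 44 = 2·22, so p = 2 is ramified.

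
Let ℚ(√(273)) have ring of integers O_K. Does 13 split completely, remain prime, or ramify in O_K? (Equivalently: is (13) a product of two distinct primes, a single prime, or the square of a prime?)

d = 273 ≡ 1 (mod 4), so O_K = ℤ[(1+√273)/2] and disc(K) = d = 273.
Ramification test: 13 | 273. The prime 13 ramifies in K.

13 is ramified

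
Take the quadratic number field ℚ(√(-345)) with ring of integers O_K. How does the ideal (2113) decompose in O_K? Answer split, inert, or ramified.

split

Since -345 ≢ 1 mod 4, the ring of integers is ℤ[√-345] with discriminant 4·(-345) = -1380.
disc(K) = -1380 is not divisible by 2113; 2113 is unramified.
Euler's criterion: (-345)^1056 mod 2113 = 1. Thus (-345|2113) = 1.
d is a quadratic residue mod p, hence 2113 splits in O_K.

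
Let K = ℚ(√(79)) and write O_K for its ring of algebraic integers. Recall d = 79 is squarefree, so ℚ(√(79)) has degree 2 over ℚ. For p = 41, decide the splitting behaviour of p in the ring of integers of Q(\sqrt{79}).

remains prime (inert)

Since 79 ≢ 1 mod 4, the ring of integers is ℤ[√79] with discriminant 4·79 = 316.
Since gcd(41, 316) = 1 the prime 41 does not ramify.
Euler's criterion: 79^20 mod 41 = 40. Thus (79|41) = -1.
Legendre symbol -1 ⇒ 41 is inert.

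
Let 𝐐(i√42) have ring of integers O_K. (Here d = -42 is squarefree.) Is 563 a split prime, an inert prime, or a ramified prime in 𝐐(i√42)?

splits completely

Since -42 ≢ 1 mod 4, the ring of integers is ℤ[√-42] with discriminant 4·(-42) = -168.
Since gcd(563, -168) = 1 the prime 563 does not ramify.
Compute (-42/563) via Euler: 521^((563-1)/2) mod 563 = 1, so (-42/563) = 1.
(-42/563) = 1, so 563 splits.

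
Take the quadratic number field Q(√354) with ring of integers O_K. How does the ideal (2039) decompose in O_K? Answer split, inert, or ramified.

354 mod 4 = 2, hence disc K = 4·354 = 1416 and O_K = ℤ[√354].
disc(K) = 1416 is not divisible by 2039; 2039 is unramified.
(354/2039) = 354^1019 mod 2039 = 1, giving Legendre symbol 1.
d is a quadratic residue mod p, hence 2039 splits in O_K.

2039 splits in O_K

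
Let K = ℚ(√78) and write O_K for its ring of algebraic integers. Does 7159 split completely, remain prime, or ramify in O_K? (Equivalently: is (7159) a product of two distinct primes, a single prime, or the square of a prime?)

7159 remains inert

d = 78 ≡ 2 (mod 4), so O_K = ℤ[√78] and disc(K) = 4d = 312.
Since gcd(7159, 312) = 1 the prime 7159 does not ramify.
Euler's criterion: 78^3579 mod 7159 = 7158. Thus (78|7159) = -1.
(78/7159) = -1, so 7159 is inert.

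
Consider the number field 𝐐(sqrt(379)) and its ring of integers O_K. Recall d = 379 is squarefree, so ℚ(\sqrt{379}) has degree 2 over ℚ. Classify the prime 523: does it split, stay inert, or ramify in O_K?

379 mod 4 = 3, hence disc K = 4·379 = 1516 and O_K = ℤ[√379].
Since gcd(523, 1516) = 1 the prime 523 does not ramify.
Legendre symbol by Euler's criterion: (379/523) ≡ 379^261 ≡ 522 (mod 523), i.e. (379/523) = -1.
d is a non-residue mod p, hence 523 remains inert in O_K.

inert — (523) stays prime in O_K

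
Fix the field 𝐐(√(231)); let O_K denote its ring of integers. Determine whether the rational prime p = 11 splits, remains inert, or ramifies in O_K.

ramifies in O_K

Since 231 ≢ 1 mod 4, the ring of integers is ℤ[√231] with discriminant 4·231 = 924.
Ramification test: 11 | 924. The prime 11 ramifies in K.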